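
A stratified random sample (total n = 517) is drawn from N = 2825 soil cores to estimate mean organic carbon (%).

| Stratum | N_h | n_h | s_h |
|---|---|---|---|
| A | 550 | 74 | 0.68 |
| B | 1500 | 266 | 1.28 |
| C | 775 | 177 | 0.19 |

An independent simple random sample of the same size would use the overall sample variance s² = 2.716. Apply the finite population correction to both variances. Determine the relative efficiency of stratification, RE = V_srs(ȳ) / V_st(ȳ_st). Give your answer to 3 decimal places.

RE ≈ 2.608

V̂(ȳ_st) = Σ W_h² (1 − n_h/N_h) s_h²/n_h, with W_h = N_h/N and N = 2825:
  stratum A: (550/2825)²·(1 − 74/550)·0.68²/74 = 0.000204983
  stratum B: (1500/2825)²·(1 − 266/1500)·1.28²/266 = 0.00142859
  stratum C: (775/2825)²·(1 − 177/775)·0.19²/177 = 1.1844e-05
V_st = 0.00164542
V_srs = (1 − 517/2825)·2.716/517 = 0.00429197
Relative efficiency = V_srs / V_st = 0.00429197/0.00164542 = 2.6084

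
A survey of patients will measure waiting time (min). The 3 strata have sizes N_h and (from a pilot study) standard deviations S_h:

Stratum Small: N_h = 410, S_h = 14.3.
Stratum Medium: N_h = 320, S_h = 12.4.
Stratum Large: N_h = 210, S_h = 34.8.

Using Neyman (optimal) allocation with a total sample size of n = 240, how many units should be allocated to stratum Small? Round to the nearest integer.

82

Neyman allocation: n_h = n · N_h S_h / Σ N_i S_i, with n = 240.
  stratum Small: N_h·S_h = 410·14.3 = 5863.00
  stratum Medium: N_h·S_h = 320·12.4 = 3968.00
  stratum Large: N_h·S_h = 210·34.8 = 7308.00
Σ N_h S_h = 17139.00
n for stratum Small = 240·5863.00/17139.00 = 82.100 → 82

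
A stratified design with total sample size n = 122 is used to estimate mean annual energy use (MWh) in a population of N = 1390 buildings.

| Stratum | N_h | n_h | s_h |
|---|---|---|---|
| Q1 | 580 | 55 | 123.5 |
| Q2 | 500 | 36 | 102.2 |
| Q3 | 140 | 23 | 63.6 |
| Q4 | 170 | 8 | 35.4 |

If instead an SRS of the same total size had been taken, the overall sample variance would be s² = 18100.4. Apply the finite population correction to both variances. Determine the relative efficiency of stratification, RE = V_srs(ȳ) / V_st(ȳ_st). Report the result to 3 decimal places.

RE ≈ 1.645

V̂(ȳ_st) = Σ W_h² (1 − n_h/N_h) s_h²/n_h, with W_h = N_h/N and N = 1390:
  stratum Q1: (580/1390)²·(1 − 55/580)·123.5²/55 = 43.7048
  stratum Q2: (500/1390)²·(1 − 36/500)·102.2²/36 = 34.8384
  stratum Q3: (140/1390)²·(1 − 23/140)·63.6²/23 = 1.49098
  stratum Q4: (170/1390)²·(1 − 8/170)·35.4²/8 = 2.23281
V_st = 82.2669
V_srs = (1 − 122/1390)·18100.4/122 = 135.342
Relative efficiency = V_srs / V_st = 135.342/82.2669 = 1.6452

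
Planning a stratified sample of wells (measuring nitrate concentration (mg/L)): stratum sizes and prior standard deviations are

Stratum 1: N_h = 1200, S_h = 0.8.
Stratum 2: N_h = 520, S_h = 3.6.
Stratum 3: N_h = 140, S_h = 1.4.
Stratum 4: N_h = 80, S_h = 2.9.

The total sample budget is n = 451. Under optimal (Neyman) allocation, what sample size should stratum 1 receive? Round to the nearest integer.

Neyman allocation: n_h = n · N_h S_h / Σ N_i S_i, with n = 451.
  stratum 1: N_h·S_h = 1200·0.8 = 960.00
  stratum 2: N_h·S_h = 520·3.6 = 1872.00
  stratum 3: N_h·S_h = 140·1.4 = 196.00
  stratum 4: N_h·S_h = 80·2.9 = 232.00
Σ N_h S_h = 3260.00
n for stratum 1 = 451·960.00/3260.00 = 132.810 → 133

133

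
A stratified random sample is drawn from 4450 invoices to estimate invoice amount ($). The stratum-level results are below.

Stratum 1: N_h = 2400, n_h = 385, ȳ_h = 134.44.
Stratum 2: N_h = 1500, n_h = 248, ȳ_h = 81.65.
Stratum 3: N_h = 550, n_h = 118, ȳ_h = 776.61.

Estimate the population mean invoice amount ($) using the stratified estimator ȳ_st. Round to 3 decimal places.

N = Σ N_h = 4450. Stratum weights W_h = N_h/N.
ȳ_st = (2400·134.44 + 1500·81.65 + 550·776.61) / 4450 = 196.01494

ȳ_st ≈ 196.015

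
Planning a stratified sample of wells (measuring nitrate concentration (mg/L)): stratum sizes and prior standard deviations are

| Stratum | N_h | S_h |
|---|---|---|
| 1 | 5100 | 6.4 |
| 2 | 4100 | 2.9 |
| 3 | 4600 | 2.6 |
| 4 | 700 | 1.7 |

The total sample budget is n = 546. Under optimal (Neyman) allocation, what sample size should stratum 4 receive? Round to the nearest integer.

Neyman allocation: n_h = n · N_h S_h / Σ N_i S_i, with n = 546.
  stratum 1: N_h·S_h = 5100·6.4 = 32640.00
  stratum 2: N_h·S_h = 4100·2.9 = 11890.00
  stratum 3: N_h·S_h = 4600·2.6 = 11960.00
  stratum 4: N_h·S_h = 700·1.7 = 1190.00
Σ N_h S_h = 57680.00
n for stratum 4 = 546·1190.00/57680.00 = 11.265 → 11

11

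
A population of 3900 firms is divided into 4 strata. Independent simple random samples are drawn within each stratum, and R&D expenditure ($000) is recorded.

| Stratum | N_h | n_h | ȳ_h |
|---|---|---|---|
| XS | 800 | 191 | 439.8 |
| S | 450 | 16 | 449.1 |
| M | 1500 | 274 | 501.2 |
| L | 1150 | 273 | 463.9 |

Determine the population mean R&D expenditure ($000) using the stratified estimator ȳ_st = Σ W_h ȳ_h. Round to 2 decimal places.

N = Σ N_h = 3900. Stratum weights W_h = N_h/N.
ȳ_st = (800·439.8 + 450·449.1 + 1500·501.2 + 1150·463.9) / 3900 = 471.5949

ȳ_st ≈ 471.59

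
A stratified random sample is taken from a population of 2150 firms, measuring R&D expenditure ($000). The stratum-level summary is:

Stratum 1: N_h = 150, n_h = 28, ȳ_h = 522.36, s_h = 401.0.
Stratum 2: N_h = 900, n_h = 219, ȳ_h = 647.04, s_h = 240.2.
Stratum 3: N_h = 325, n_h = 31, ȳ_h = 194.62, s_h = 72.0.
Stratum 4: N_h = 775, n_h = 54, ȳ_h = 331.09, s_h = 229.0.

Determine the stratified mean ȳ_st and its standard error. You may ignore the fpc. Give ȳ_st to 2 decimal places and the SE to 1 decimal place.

ȳ_st ≈ 456.06, SE ≈ 14.3

ȳ_st = Σ W_h ȳ_h = (150·522.36 + 900·647.04 + 325·194.62 + 775·331.09)/2150 = 456.06337
V̂(ȳ_st) = Σ W_h² s_h²/n_h, with W_h = N_h/N and N = 2150:
  stratum 1: (150/2150)²·401.0²/28 = 27.9535
  stratum 2: (900/2150)²·240.2²/219 = 46.1647
  stratum 3: (325/2150)²·72.0²/31 = 3.82114
  stratum 4: (775/2150)²·229.0²/54 = 126.184
V̂(ȳ_st) = 204.123
SE(ȳ_st) = √204.123 = 14.2872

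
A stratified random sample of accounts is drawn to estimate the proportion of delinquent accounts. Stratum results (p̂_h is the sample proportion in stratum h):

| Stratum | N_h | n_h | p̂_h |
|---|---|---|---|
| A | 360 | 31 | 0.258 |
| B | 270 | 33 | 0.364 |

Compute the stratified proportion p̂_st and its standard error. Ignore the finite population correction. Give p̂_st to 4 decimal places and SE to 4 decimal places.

N = 630; stratum weights W_h = N_h/N.
p̂_st = Σ W_h p̂_h = (360·0.258 + 270·0.364)/630 = 0.30343
V̂(p̂_st) = Σ W_h² p̂_h(1−p̂_h)/(n_h−1):
  stratum A: (360/630)²·0.258·0.742/30 = 0.00208366
  stratum B: (270/630)²·0.364·0.636/32 = 0.00132879
V̂(p̂_st) = 0.00341244; SE = √V̂ = 0.0584161

p̂_st ≈ 0.3034, SE ≈ 0.0584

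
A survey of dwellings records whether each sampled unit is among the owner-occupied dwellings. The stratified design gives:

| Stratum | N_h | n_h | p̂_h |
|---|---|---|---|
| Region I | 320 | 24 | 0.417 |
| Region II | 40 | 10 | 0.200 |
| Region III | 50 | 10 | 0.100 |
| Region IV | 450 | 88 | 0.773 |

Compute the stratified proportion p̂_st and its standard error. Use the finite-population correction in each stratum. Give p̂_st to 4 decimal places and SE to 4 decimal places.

p̂_st ≈ 0.5748, SE ≈ 0.0431

N = 860; stratum weights W_h = N_h/N.
p̂_st = Σ W_h p̂_h = (320·0.417 + 40·0.200 + 50·0.100 + 450·0.773)/860 = 0.57476
V̂(p̂_st) = Σ W_h² (1 − n_h/N_h) p̂_h(1−p̂_h)/(n_h−1):
  stratum Region I: (320/860)²·(1 − 24/320)·0.417·0.583/23 = 0.0013537
  stratum Region II: (40/860)²·(1 − 10/40)·0.200·0.800/9 = 2.88444e-05
  stratum Region III: (50/860)²·(1 − 10/50)·0.100·0.900/9 = 2.70416e-05
  stratum Region IV: (450/860)²·(1 − 88/450)·0.773·0.227/87 = 0.000444232
V̂(p̂_st) = 0.00185382; SE = √V̂ = 0.043056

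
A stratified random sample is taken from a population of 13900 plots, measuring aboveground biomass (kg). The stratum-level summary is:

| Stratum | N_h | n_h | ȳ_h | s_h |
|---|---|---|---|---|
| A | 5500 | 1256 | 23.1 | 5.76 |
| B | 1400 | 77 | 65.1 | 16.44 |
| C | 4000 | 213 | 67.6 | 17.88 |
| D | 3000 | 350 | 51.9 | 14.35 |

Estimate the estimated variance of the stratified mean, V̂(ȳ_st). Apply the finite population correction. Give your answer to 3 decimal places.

V̂(ȳ_st) = Σ W_h² (1 − n_h/N_h) s_h²/n_h, with W_h = N_h/N and N = 13900:
  stratum A: (5500/13900)²·(1 − 1256/5500)·5.76²/1256 = 0.00319127
  stratum B: (1400/13900)²·(1 − 77/1400)·16.44²/77 = 0.0336489
  stratum C: (4000/13900)²·(1 − 213/4000)·17.88²/213 = 0.117674
  stratum D: (3000/13900)²·(1 − 350/3000)·14.35²/350 = 0.0242088
V̂(ȳ_st) = 0.178723

V̂(ȳ_st) ≈ 0.179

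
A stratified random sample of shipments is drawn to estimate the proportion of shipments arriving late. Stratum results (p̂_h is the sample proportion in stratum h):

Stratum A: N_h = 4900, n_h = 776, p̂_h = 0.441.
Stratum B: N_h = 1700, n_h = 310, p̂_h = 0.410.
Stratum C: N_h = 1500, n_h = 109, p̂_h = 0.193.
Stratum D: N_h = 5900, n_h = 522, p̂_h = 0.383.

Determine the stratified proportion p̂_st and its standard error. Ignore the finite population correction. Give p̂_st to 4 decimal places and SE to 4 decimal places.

N = 14000; stratum weights W_h = N_h/N.
p̂_st = Σ W_h p̂_h = (4900·0.441 + 1700·0.410 + 1500·0.193 + 5900·0.383)/14000 = 0.38622
V̂(p̂_st) = Σ W_h² p̂_h(1−p̂_h)/(n_h−1):
  stratum A: (4900/14000)²·0.441·0.559/775 = 3.89659e-05
  stratum B: (1700/14000)²·0.410·0.590/309 = 1.1543e-05
  stratum C: (1500/14000)²·0.193·0.807/108 = 1.65552e-05
  stratum D: (5900/14000)²·0.383·0.617/521 = 8.05553e-05
V̂(p̂_st) = 0.000147619; SE = √V̂ = 0.0121499

p̂_st ≈ 0.3862, SE ≈ 0.0121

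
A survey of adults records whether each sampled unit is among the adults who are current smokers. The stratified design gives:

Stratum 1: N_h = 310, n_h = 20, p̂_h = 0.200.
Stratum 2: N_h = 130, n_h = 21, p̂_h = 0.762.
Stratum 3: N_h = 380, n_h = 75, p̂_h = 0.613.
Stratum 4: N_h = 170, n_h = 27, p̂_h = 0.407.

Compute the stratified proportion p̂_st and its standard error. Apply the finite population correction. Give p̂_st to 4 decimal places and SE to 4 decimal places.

p̂_st ≈ 0.4679, SE ≈ 0.0389

N = 990; stratum weights W_h = N_h/N.
p̂_st = Σ W_h p̂_h = (310·0.200 + 130·0.762 + 380·0.613 + 170·0.407)/990 = 0.46787
V̂(p̂_st) = Σ W_h² (1 − n_h/N_h) p̂_h(1−p̂_h)/(n_h−1):
  stratum 1: (310/990)²·(1 − 20/310)·0.200·0.800/19 = 0.000772424
  stratum 2: (130/990)²·(1 − 21/130)·0.762·0.238/20 = 0.0001311
  stratum 3: (380/990)²·(1 − 75/380)·0.613·0.387/74 = 0.000379099
  stratum 4: (170/990)²·(1 − 27/170)·0.407·0.593/26 = 0.000230245
V̂(p̂_st) = 0.00151287; SE = √V̂ = 0.0388956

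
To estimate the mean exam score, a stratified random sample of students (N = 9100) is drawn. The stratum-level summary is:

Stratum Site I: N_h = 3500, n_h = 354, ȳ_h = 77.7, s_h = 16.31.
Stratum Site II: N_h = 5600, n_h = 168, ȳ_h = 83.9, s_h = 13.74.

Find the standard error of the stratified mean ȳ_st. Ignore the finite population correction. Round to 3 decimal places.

SE(ȳ_st) ≈ 0.733

V̂(ȳ_st) = Σ W_h² s_h²/n_h, with W_h = N_h/N and N = 9100:
  stratum Site I: (3500/9100)²·16.31²/354 = 0.111162
  stratum Site II: (5600/9100)²·13.74²/168 = 0.425557
V̂(ȳ_st) = 0.536719
SE(ȳ_st) = √0.536719 = 0.732611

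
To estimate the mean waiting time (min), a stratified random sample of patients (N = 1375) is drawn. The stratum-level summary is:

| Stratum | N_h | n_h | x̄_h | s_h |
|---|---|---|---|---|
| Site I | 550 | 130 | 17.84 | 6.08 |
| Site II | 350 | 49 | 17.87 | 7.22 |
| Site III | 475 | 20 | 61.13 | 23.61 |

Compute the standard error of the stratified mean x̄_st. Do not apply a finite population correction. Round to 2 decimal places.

V̂(x̄_st) = Σ W_h² s_h²/n_h, with W_h = N_h/N and N = 1375:
  stratum Site I: (550/1375)²·6.08²/130 = 0.0454971
  stratum Site II: (350/1375)²·7.22²/49 = 0.0689301
  stratum Site III: (475/1375)²·23.61²/20 = 3.32617
V̂(x̄_st) = 3.44059
SE(x̄_st) = √3.44059 = 1.85488

SE(x̄_st) ≈ 1.85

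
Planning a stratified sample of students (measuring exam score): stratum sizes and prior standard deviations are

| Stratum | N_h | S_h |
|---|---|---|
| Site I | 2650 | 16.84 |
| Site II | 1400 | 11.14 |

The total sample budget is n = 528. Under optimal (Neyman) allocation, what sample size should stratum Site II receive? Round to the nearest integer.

Neyman allocation: n_h = n · N_h S_h / Σ N_i S_i, with n = 528.
  stratum Site I: N_h·S_h = 2650·16.84 = 44626.00
  stratum Site II: N_h·S_h = 1400·11.14 = 15596.00
Σ N_h S_h = 60222.00
n for stratum Site II = 528·15596.00/60222.00 = 136.739 → 137

137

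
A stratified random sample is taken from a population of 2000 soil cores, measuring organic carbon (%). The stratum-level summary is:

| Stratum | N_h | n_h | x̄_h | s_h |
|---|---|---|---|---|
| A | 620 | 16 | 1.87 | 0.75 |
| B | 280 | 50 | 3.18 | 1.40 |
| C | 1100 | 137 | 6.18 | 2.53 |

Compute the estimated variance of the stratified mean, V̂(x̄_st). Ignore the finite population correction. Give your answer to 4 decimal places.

V̂(x̄_st) = Σ W_h² s_h²/n_h, with W_h = N_h/N and N = 2000:
  stratum A: (620/2000)²·0.75²/16 = 0.00337852
  stratum B: (280/2000)²·1.40²/50 = 0.00076832
  stratum C: (1100/2000)²·2.53²/137 = 0.0141334
V̂(x̄_st) = 0.0182802

V̂(x̄_st) ≈ 0.0183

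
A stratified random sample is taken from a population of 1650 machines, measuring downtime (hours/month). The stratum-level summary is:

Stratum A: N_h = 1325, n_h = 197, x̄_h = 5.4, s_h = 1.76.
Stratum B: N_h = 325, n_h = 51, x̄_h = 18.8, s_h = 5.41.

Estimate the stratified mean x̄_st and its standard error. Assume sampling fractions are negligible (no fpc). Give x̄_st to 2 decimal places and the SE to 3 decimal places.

x̄_st ≈ 8.04, SE ≈ 0.180

x̄_st = Σ W_h x̄_h = (1325·5.4 + 325·18.8)/1650 = 8.03939
V̂(x̄_st) = Σ W_h² s_h²/n_h, with W_h = N_h/N and N = 1650:
  stratum A: (1325/1650)²·1.76²/197 = 0.0101397
  stratum B: (325/1650)²·5.41²/51 = 0.022265
V̂(x̄_st) = 0.0324047
SE(x̄_st) = √0.0324047 = 0.180013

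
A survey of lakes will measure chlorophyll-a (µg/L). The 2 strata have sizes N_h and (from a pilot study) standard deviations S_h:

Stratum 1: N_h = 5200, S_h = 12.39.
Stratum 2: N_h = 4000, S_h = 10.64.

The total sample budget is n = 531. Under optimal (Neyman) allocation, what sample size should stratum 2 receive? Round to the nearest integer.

211

Neyman allocation: n_h = n · N_h S_h / Σ N_i S_i, with n = 531.
  stratum 1: N_h·S_h = 5200·12.39 = 64428.00
  stratum 2: N_h·S_h = 4000·10.64 = 42560.00
Σ N_h S_h = 106988.00
n for stratum 2 = 531·42560.00/106988.00 = 211.233 → 211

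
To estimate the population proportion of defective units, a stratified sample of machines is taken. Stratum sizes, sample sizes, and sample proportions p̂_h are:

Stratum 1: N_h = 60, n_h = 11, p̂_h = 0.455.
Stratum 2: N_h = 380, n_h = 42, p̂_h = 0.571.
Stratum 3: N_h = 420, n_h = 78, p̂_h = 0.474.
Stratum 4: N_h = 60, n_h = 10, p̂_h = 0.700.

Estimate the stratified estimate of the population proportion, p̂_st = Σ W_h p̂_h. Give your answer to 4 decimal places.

N = 920; stratum weights W_h = N_h/N.
p̂_st = Σ W_h p̂_h = (60·0.455 + 380·0.571 + 420·0.474 + 60·0.700)/920 = 0.52757

p̂_st ≈ 0.5276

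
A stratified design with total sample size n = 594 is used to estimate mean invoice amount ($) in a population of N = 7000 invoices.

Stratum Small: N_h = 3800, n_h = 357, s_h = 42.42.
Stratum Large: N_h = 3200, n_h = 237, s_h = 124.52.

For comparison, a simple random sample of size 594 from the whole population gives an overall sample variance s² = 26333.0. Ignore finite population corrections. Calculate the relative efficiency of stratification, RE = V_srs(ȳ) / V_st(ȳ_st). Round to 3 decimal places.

V̂(ȳ_st) = Σ W_h² s_h²/n_h, with W_h = N_h/N and N = 7000:
  stratum Small: (3800/7000)²·42.42²/357 = 1.4854
  stratum Large: (3200/7000)²·124.52²/237 = 13.6721
V_st = 15.1575
V_srs = s²/n = 26333.0/594 = 44.3316
Relative efficiency = V_srs / V_st = 44.3316/15.1575 = 2.9247

RE ≈ 2.925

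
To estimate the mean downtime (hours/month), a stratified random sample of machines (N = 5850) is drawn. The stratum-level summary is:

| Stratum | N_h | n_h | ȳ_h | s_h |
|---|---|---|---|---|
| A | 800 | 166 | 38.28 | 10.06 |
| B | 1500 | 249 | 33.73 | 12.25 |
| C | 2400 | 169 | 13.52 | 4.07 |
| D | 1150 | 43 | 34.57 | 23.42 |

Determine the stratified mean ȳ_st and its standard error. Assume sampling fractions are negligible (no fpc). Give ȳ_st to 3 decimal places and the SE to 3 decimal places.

ȳ_st = Σ W_h ȳ_h = (800·38.28 + 1500·33.73 + 2400·13.52 + 1150·34.57)/5850 = 26.22607
V̂(ȳ_st) = Σ W_h² s_h²/n_h, with W_h = N_h/N and N = 5850:
  stratum A: (800/5850)²·10.06²/166 = 0.0114013
  stratum B: (1500/5850)²·12.25²/249 = 0.0396227
  stratum C: (2400/5850)²·4.07²/169 = 0.0164973
  stratum D: (1150/5850)²·23.42²/43 = 0.492935
V̂(ȳ_st) = 0.560456
SE(ȳ_st) = √0.560456 = 0.748636

ȳ_st ≈ 26.226, SE ≈ 0.749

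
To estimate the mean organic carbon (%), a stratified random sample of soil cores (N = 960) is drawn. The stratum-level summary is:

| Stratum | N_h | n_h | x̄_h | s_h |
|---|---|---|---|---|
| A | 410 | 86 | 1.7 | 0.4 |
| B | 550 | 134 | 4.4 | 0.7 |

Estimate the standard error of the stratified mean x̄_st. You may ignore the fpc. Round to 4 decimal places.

SE(x̄_st) ≈ 0.0392

V̂(x̄_st) = Σ W_h² s_h²/n_h, with W_h = N_h/N and N = 960:
  stratum A: (410/960)²·0.4²/86 = 0.000339349
  stratum B: (550/960)²·0.7²/134 = 0.00120026
V̂(x̄_st) = 0.00153961
SE(x̄_st) = √0.00153961 = 0.0392378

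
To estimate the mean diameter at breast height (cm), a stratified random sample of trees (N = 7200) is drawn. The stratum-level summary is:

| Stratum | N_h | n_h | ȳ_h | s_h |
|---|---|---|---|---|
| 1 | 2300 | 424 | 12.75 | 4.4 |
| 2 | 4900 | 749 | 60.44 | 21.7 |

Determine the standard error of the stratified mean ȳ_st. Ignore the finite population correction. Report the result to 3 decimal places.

SE(ȳ_st) ≈ 0.544

V̂(ȳ_st) = Σ W_h² s_h²/n_h, with W_h = N_h/N and N = 7200:
  stratum 1: (2300/7200)²·4.4²/424 = 0.0046594
  stratum 2: (4900/7200)²·21.7²/749 = 0.291182
V̂(ȳ_st) = 0.295842
SE(ȳ_st) = √0.295842 = 0.543913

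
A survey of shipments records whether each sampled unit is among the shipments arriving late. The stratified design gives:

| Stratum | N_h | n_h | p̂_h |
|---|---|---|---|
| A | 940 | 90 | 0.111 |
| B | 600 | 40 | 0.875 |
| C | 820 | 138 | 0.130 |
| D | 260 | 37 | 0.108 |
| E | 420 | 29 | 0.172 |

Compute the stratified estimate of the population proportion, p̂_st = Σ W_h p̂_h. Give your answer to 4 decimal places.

p̂_st ≈ 0.2751

N = 3040; stratum weights W_h = N_h/N.
p̂_st = Σ W_h p̂_h = (940·0.111 + 600·0.875 + 820·0.130 + 260·0.108 + 420·0.172)/3040 = 0.27509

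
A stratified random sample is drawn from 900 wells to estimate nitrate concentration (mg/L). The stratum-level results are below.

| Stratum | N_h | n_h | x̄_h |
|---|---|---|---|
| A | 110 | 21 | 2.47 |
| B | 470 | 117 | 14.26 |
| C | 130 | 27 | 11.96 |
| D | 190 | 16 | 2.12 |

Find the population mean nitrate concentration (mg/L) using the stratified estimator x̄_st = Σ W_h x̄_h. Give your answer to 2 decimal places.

x̄_st ≈ 9.92

N = Σ N_h = 900. Stratum weights W_h = N_h/N.
x̄_st = (110·2.47 + 470·14.26 + 130·11.96 + 190·2.12) / 900 = 9.9239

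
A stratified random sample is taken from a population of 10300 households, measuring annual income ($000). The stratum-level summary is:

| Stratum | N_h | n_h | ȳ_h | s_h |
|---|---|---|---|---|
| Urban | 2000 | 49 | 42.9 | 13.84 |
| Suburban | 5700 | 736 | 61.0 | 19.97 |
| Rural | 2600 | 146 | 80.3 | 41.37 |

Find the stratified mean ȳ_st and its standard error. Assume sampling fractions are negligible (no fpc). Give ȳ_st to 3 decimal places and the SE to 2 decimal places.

ȳ_st ≈ 62.357, SE ≈ 1.03

ȳ_st = Σ W_h ȳ_h = (2000·42.9 + 5700·61.0 + 2600·80.3)/10300 = 62.35728
V̂(ȳ_st) = Σ W_h² s_h²/n_h, with W_h = N_h/N and N = 10300:
  stratum Urban: (2000/10300)²·13.84²/49 = 0.147388
  stratum Suburban: (5700/10300)²·19.97²/736 = 0.165941
  stratum Rural: (2600/10300)²·41.37²/146 = 0.746948
V̂(ȳ_st) = 1.06028
SE(ȳ_st) = √1.06028 = 1.0297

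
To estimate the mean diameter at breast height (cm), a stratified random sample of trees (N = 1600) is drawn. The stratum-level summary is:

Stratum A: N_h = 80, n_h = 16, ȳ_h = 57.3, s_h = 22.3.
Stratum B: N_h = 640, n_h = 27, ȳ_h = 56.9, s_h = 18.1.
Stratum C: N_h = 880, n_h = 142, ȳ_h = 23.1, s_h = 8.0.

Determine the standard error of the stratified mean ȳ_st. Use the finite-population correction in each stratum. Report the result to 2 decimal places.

V̂(ȳ_st) = Σ W_h² (1 − n_h/N_h) s_h²/n_h, with W_h = N_h/N and N = 1600:
  stratum A: (80/1600)²·(1 − 16/80)·22.3²/16 = 0.0621613
  stratum B: (640/1600)²·(1 − 27/640)·18.1²/27 = 1.85949
  stratum C: (880/1600)²·(1 − 142/880)·8.0²/142 = 0.114338
V̂(ȳ_st) = 2.03599
SE(ȳ_st) = √2.03599 = 1.42688

SE(ȳ_st) ≈ 1.43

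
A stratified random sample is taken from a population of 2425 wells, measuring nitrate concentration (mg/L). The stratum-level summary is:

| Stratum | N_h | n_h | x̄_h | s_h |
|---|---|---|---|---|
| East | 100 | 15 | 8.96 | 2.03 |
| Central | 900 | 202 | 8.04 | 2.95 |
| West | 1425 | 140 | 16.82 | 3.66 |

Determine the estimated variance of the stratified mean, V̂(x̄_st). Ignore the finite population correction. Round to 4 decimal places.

V̂(x̄_st) ≈ 0.0394

V̂(x̄_st) = Σ W_h² s_h²/n_h, with W_h = N_h/N and N = 2425:
  stratum East: (100/2425)²·2.03²/15 = 0.000467173
  stratum Central: (900/2425)²·2.95²/202 = 0.00593409
  stratum West: (1425/2425)²·3.66²/140 = 0.03304
V̂(x̄_st) = 0.0394413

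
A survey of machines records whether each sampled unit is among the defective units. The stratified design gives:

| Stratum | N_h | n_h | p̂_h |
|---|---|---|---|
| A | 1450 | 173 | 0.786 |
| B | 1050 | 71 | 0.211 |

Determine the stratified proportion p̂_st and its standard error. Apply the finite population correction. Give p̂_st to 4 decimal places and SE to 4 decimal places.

N = 2500; stratum weights W_h = N_h/N.
p̂_st = Σ W_h p̂_h = (1450·0.786 + 1050·0.211)/2500 = 0.54450
V̂(p̂_st) = Σ W_h² (1 − n_h/N_h) p̂_h(1−p̂_h)/(n_h−1):
  stratum A: (1450/2500)²·(1 − 173/1450)·0.786·0.214/172 = 0.000289726
  stratum B: (1050/2500)²·(1 − 71/1050)·0.211·0.789/70 = 0.000391159
V̂(p̂_st) = 0.000680885; SE = √V̂ = 0.0260938

p̂_st ≈ 0.5445, SE ≈ 0.0261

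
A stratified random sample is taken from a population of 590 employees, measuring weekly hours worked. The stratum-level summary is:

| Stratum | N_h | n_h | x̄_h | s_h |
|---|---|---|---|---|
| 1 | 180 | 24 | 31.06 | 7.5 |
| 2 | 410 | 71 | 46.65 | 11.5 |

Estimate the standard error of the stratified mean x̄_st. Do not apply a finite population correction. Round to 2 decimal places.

SE(x̄_st) ≈ 1.06

V̂(x̄_st) = Σ W_h² s_h²/n_h, with W_h = N_h/N and N = 590:
  stratum 1: (180/590)²·7.5²/24 = 0.218149
  stratum 2: (410/590)²·11.5²/71 = 0.8995
V̂(x̄_st) = 1.11765
SE(x̄_st) = √1.11765 = 1.05719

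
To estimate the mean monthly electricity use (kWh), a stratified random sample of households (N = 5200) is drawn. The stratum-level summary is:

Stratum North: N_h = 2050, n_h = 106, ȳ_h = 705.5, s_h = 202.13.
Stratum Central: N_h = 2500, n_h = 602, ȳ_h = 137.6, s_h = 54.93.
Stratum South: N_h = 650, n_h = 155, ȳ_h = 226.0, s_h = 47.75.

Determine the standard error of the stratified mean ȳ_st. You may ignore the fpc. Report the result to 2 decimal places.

V̂(ȳ_st) = Σ W_h² s_h²/n_h, with W_h = N_h/N and N = 5200:
  stratum North: (2050/5200)²·202.13²/106 = 59.9041
  stratum Central: (2500/5200)²·54.93²/602 = 1.1585
  stratum South: (650/5200)²·47.75²/155 = 0.229845
V̂(ȳ_st) = 61.2925
SE(ȳ_st) = √61.2925 = 7.82895

SE(ȳ_st) ≈ 7.83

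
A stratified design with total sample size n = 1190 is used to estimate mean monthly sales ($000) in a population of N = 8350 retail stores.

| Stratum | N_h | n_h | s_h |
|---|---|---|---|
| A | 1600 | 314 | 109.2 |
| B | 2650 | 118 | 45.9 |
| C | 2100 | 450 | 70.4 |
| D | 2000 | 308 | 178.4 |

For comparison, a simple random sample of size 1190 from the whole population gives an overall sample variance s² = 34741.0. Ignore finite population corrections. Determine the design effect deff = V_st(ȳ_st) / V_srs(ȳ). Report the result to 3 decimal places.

deff ≈ 0.336

V̂(ȳ_st) = Σ W_h² s_h²/n_h, with W_h = N_h/N and N = 8350:
  stratum A: (1600/8350)²·109.2²/314 = 1.39438
  stratum B: (2650/8350)²·45.9²/118 = 1.7983
  stratum C: (2100/8350)²·70.4²/450 = 0.696624
  stratum D: (2000/8350)²·178.4²/308 = 5.92824
V_st = 9.81755
V_srs = s²/n = 34741.0/1190 = 29.1941
deff = V_st / V_srs = 9.81755/29.1941 = 0.3363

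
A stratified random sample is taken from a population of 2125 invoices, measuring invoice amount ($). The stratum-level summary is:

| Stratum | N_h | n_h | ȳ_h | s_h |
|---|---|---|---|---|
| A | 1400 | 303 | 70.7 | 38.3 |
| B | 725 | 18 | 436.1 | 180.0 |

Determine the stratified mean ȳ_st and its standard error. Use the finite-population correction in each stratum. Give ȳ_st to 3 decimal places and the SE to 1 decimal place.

ȳ_st ≈ 195.366, SE ≈ 14.4

ȳ_st = Σ W_h ȳ_h = (1400·70.7 + 725·436.1)/2125 = 195.36588
V̂(ȳ_st) = Σ W_h² (1 − n_h/N_h) s_h²/n_h, with W_h = N_h/N and N = 2125:
  stratum A: (1400/2125)²·(1 − 303/1400)·38.3²/303 = 1.64654
  stratum B: (725/2125)²·(1 − 18/725)·180.0²/18 = 204.321
V̂(ȳ_st) = 205.967
SE(ȳ_st) = √205.967 = 14.3516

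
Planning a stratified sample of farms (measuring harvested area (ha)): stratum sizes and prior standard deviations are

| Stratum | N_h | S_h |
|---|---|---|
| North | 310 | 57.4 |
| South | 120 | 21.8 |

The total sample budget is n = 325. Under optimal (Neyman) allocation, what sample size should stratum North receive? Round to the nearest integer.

Neyman allocation: n_h = n · N_h S_h / Σ N_i S_i, with n = 325.
  stratum North: N_h·S_h = 310·57.4 = 17794.00
  stratum South: N_h·S_h = 120·21.8 = 2616.00
Σ N_h S_h = 20410.00
n for stratum North = 325·17794.00/20410.00 = 283.344 → 283

283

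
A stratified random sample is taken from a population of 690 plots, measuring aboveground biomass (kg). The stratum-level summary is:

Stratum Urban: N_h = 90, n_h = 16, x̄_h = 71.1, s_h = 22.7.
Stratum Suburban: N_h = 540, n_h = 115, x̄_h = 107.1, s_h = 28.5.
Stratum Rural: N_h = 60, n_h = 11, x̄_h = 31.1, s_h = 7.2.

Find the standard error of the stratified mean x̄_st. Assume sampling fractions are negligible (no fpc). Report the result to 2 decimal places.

SE(x̄_st) ≈ 2.22

V̂(x̄_st) = Σ W_h² s_h²/n_h, with W_h = N_h/N and N = 690:
  stratum Urban: (90/690)²·22.7²/16 = 0.547922
  stratum Suburban: (540/690)²·28.5²/115 = 4.32595
  stratum Rural: (60/690)²·7.2²/11 = 0.035635
V̂(x̄_st) = 4.9095
SE(x̄_st) = √4.9095 = 2.21574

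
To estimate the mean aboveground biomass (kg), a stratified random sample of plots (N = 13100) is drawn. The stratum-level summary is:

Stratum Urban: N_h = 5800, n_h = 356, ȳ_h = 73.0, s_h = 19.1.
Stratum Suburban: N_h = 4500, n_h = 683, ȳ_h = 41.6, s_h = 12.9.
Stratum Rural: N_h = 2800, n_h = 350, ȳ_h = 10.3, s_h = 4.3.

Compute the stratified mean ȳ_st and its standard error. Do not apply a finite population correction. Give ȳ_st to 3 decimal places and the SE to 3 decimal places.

ȳ_st = Σ W_h ȳ_h = (5800·73.0 + 4500·41.6 + 2800·10.3)/13100 = 48.81221
V̂(ȳ_st) = Σ W_h² s_h²/n_h, with W_h = N_h/N and N = 13100:
  stratum Urban: (5800/13100)²·19.1²/356 = 0.200877
  stratum Suburban: (4500/13100)²·12.9²/683 = 0.0287502
  stratum Rural: (2800/13100)²·4.3²/350 = 0.00241347
V̂(ȳ_st) = 0.232041
SE(ȳ_st) = √0.232041 = 0.481706

ȳ_st ≈ 48.812, SE ≈ 0.482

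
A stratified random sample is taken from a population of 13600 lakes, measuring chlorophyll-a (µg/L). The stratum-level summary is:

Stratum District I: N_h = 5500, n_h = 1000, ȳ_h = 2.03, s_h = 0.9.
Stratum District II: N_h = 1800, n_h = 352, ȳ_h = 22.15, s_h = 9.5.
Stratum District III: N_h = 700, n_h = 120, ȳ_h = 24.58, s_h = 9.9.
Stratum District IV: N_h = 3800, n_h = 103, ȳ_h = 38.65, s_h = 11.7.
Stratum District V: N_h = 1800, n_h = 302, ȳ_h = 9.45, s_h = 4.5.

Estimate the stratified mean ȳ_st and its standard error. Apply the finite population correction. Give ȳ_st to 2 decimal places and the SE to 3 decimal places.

ȳ_st ≈ 17.07, SE ≈ 0.328

ȳ_st = Σ W_h ȳ_h = (5500·2.03 + 1800·22.15 + 700·24.58 + 3800·38.65 + 1800·9.45)/13600 = 17.06772
V̂(ȳ_st) = Σ W_h² (1 − n_h/N_h) s_h²/n_h, with W_h = N_h/N and N = 13600:
  stratum District I: (5500/13600)²·(1 − 1000/5500)·0.9²/1000 = 0.000108388
  stratum District II: (1800/13600)²·(1 − 352/1800)·9.5²/352 = 0.003613
  stratum District III: (700/13600)²·(1 − 120/700)·9.9²/120 = 0.00179282
  stratum District IV: (3800/13600)²·(1 − 103/3800)·11.7²/103 = 0.100946
  stratum District V: (1800/13600)²·(1 − 302/1800)·4.5²/302 = 0.000977518
V̂(ȳ_st) = 0.107438
SE(ȳ_st) = √0.107438 = 0.327777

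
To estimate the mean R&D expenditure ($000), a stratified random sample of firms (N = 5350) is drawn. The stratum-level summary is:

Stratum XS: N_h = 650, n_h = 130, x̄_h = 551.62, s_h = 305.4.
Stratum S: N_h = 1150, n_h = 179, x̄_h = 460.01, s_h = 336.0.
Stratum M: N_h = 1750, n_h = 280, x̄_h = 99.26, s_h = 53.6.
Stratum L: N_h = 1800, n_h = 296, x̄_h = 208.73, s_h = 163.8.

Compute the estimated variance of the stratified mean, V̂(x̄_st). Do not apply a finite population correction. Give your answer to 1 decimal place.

V̂(x̄_st) = Σ W_h² s_h²/n_h, with W_h = N_h/N and N = 5350:
  stratum XS: (650/5350)²·305.4²/130 = 10.5904
  stratum S: (1150/5350)²·336.0²/179 = 29.1416
  stratum M: (1750/5350)²·53.6²/280 = 1.09784
  stratum L: (1800/5350)²·163.8²/296 = 10.2606
V̂(x̄_st) = 51.0905

V̂(x̄_st) ≈ 51.1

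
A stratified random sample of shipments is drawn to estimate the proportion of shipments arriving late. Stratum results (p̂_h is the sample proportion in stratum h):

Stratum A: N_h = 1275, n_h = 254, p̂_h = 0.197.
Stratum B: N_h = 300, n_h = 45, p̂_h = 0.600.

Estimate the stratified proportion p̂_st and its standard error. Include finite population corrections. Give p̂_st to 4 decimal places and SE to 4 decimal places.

N = 1575; stratum weights W_h = N_h/N.
p̂_st = Σ W_h p̂_h = (1275·0.197 + 300·0.600)/1575 = 0.27376
V̂(p̂_st) = Σ W_h² (1 − n_h/N_h) p̂_h(1−p̂_h)/(n_h−1):
  stratum A: (1275/1575)²·(1 − 254/1275)·0.197·0.803/253 = 0.000328123
  stratum B: (300/1575)²·(1 − 45/300)·0.600·0.400/44 = 0.000168213
V̂(p̂_st) = 0.000496335; SE = √V̂ = 0.0222786

p̂_st ≈ 0.2738, SE ≈ 0.0223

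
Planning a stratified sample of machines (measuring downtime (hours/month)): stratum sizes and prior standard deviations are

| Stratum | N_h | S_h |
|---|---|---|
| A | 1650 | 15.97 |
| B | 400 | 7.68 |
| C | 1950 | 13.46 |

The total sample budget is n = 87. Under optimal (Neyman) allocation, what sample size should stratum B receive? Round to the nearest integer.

Neyman allocation: n_h = n · N_h S_h / Σ N_i S_i, with n = 87.
  stratum A: N_h·S_h = 1650·15.97 = 26350.50
  stratum B: N_h·S_h = 400·7.68 = 3072.00
  stratum C: N_h·S_h = 1950·13.46 = 26247.00
Σ N_h S_h = 55669.50
n for stratum B = 87·3072.00/55669.50 = 4.801 → 5

5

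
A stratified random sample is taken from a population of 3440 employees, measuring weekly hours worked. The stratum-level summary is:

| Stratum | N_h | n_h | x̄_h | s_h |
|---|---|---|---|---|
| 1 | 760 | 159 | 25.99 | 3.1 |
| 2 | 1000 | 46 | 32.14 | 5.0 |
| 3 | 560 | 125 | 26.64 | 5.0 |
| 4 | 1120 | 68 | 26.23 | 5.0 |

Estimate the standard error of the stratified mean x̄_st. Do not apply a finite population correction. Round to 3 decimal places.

SE(x̄_st) ≈ 0.305

V̂(x̄_st) = Σ W_h² s_h²/n_h, with W_h = N_h/N and N = 3440:
  stratum 1: (760/3440)²·3.1²/159 = 0.0029501
  stratum 2: (1000/3440)²·5.0²/46 = 0.0459267
  stratum 3: (560/3440)²·5.0²/125 = 0.00530016
  stratum 4: (1120/3440)²·5.0²/68 = 0.0389718
V̂(x̄_st) = 0.0931487
SE(x̄_st) = √0.0931487 = 0.305203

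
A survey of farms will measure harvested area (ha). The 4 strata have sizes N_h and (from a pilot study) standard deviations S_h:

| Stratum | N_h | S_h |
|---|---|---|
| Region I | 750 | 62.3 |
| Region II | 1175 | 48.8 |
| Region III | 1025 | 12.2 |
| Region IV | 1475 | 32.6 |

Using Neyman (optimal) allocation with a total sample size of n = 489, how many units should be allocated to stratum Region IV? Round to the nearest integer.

Neyman allocation: n_h = n · N_h S_h / Σ N_i S_i, with n = 489.
  stratum Region I: N_h·S_h = 750·62.3 = 46725.00
  stratum Region II: N_h·S_h = 1175·48.8 = 57340.00
  stratum Region III: N_h·S_h = 1025·12.2 = 12505.00
  stratum Region IV: N_h·S_h = 1475·32.6 = 48085.00
Σ N_h S_h = 164655.00
n for stratum Region IV = 489·48085.00/164655.00 = 142.805 → 143

143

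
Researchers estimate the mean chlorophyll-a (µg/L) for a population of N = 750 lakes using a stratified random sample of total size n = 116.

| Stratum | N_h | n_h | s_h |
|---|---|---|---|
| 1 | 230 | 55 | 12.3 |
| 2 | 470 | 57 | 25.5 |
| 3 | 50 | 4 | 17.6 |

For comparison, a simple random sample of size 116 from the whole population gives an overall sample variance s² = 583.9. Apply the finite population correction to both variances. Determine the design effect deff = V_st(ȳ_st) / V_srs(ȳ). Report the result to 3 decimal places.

deff ≈ 1.046

V̂(ȳ_st) = Σ W_h² (1 − n_h/N_h) s_h²/n_h, with W_h = N_h/N and N = 750:
  stratum 1: (230/750)²·(1 − 55/230)·12.3²/55 = 0.19683
  stratum 2: (470/750)²·(1 − 57/470)·25.5²/57 = 3.93669
  stratum 3: (50/750)²·(1 − 4/50)·17.6²/4 = 0.316644
V_st = 4.45016
V_srs = (1 − 116/750)·583.9/116 = 4.25509
deff = V_st / V_srs = 4.45016/4.25509 = 1.0458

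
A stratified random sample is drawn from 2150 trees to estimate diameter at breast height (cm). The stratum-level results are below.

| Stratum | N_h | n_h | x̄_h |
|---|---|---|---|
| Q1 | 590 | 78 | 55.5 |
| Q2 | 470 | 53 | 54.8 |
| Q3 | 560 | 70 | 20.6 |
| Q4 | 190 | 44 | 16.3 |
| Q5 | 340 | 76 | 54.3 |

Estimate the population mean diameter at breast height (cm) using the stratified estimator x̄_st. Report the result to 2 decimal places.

N = Σ N_h = 2150. Stratum weights W_h = N_h/N.
x̄_st = (590·55.5 + 470·54.8 + 560·20.6 + 190·16.3 + 340·54.3) / 2150 = 42.6028

x̄_st ≈ 42.60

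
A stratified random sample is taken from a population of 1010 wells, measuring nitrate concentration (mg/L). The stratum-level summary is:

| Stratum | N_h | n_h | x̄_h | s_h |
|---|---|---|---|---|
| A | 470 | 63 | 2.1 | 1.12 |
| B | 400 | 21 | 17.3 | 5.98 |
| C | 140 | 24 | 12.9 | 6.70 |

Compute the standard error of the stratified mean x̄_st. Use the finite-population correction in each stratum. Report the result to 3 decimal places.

SE(x̄_st) ≈ 0.535

V̂(x̄_st) = Σ W_h² (1 − n_h/N_h) s_h²/n_h, with W_h = N_h/N and N = 1010:
  stratum A: (470/1010)²·(1 − 63/470)·1.12²/63 = 0.00373375
  stratum B: (400/1010)²·(1 − 21/400)·5.98²/21 = 0.253069
  stratum C: (140/1010)²·(1 − 24/140)·6.70²/24 = 0.029777
V̂(x̄_st) = 0.28658
SE(x̄_st) = √0.28658 = 0.535332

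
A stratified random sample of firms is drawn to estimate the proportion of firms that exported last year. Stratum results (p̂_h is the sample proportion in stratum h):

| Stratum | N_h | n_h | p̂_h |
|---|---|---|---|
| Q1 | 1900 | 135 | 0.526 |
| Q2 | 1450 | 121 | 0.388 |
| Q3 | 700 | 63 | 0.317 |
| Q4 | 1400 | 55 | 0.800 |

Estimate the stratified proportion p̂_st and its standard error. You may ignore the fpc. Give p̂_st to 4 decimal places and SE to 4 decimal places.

N = 5450; stratum weights W_h = N_h/N.
p̂_st = Σ W_h p̂_h = (1900·0.526 + 1450·0.388 + 700·0.317 + 1400·0.800)/5450 = 0.53283
V̂(p̂_st) = Σ W_h² p̂_h(1−p̂_h)/(n_h−1):
  stratum Q1: (1900/5450)²·0.526·0.474/134 = 0.000226138
  stratum Q2: (1450/5450)²·0.388·0.612/120 = 0.00014007
  stratum Q3: (700/5450)²·0.317·0.683/62 = 5.76091e-05
  stratum Q4: (1400/5450)²·0.800·0.200/54 = 0.000195519
V̂(p̂_st) = 0.000619336; SE = √V̂ = 0.0248865

p̂_st ≈ 0.5328, SE ≈ 0.0249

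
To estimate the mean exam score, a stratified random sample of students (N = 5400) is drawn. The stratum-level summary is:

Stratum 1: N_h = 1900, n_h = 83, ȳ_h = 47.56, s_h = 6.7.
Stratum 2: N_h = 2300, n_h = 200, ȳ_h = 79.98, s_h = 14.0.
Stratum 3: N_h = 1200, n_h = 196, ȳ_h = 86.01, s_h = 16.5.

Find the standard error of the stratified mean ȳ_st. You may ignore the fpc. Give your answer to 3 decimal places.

SE(ȳ_st) ≈ 0.560

V̂(ȳ_st) = Σ W_h² s_h²/n_h, with W_h = N_h/N and N = 5400:
  stratum 1: (1900/5400)²·6.7²/83 = 0.0669563
  stratum 2: (2300/5400)²·14.0²/200 = 0.177785
  stratum 3: (1200/5400)²·16.5²/196 = 0.0685941
V̂(ȳ_st) = 0.313335
SE(ȳ_st) = √0.313335 = 0.559763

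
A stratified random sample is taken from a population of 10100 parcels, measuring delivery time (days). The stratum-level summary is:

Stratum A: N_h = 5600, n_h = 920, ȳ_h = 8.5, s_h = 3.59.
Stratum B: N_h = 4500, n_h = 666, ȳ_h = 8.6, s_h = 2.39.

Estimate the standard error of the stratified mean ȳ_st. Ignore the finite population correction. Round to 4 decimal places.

V̂(ȳ_st) = Σ W_h² s_h²/n_h, with W_h = N_h/N and N = 10100:
  stratum A: (5600/10100)²·3.59²/920 = 0.0043066
  stratum B: (4500/10100)²·2.39²/666 = 0.00170257
V̂(ȳ_st) = 0.00600916
SE(ȳ_st) = √0.00600916 = 0.0775188

SE(ȳ_st) ≈ 0.0775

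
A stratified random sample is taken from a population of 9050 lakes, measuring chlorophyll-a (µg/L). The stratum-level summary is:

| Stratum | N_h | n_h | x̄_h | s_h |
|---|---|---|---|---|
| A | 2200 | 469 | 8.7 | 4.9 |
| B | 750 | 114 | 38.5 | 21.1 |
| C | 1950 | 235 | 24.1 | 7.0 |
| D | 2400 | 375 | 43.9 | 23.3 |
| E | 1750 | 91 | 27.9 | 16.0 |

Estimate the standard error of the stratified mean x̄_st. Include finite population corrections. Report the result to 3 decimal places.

SE(x̄_st) ≈ 0.468

V̂(x̄_st) = Σ W_h² (1 − n_h/N_h) s_h²/n_h, with W_h = N_h/N and N = 9050:
  stratum A: (2200/9050)²·(1 − 469/2200)·4.9²/469 = 0.00238036
  stratum B: (750/9050)²·(1 − 114/750)·21.1²/114 = 0.0227448
  stratum C: (1950/9050)²·(1 − 235/1950)·7.0²/235 = 0.00851392
  stratum D: (2400/9050)²·(1 − 375/2400)·23.3²/375 = 0.0859052
  stratum E: (1750/9050)²·(1 − 91/1750)·16.0²/91 = 0.0997208
V̂(x̄_st) = 0.219265
SE(x̄_st) = √0.219265 = 0.468258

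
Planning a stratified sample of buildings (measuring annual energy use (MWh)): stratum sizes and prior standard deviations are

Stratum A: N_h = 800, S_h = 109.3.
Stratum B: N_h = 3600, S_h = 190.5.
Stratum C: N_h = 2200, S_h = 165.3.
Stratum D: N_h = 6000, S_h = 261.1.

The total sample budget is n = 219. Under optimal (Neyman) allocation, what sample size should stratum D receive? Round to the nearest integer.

Neyman allocation: n_h = n · N_h S_h / Σ N_i S_i, with n = 219.
  stratum A: N_h·S_h = 800·109.3 = 87440.00
  stratum B: N_h·S_h = 3600·190.5 = 685800.00
  stratum C: N_h·S_h = 2200·165.3 = 363660.00
  stratum D: N_h·S_h = 6000·261.1 = 1566600.00
Σ N_h S_h = 2703500.00
n for stratum D = 219·1566600.00/2703500.00 = 126.904 → 127

127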